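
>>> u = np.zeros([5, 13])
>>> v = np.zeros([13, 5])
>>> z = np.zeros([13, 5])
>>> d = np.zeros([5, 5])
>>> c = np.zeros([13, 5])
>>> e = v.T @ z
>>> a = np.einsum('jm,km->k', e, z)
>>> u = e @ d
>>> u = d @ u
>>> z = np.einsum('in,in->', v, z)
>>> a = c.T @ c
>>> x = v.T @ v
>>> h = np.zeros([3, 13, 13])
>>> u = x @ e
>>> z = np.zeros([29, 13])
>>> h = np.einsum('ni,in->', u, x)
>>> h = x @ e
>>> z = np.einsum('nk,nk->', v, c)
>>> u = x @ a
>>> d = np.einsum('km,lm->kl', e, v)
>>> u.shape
(5, 5)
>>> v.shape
(13, 5)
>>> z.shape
()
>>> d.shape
(5, 13)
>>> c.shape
(13, 5)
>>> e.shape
(5, 5)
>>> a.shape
(5, 5)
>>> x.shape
(5, 5)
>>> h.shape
(5, 5)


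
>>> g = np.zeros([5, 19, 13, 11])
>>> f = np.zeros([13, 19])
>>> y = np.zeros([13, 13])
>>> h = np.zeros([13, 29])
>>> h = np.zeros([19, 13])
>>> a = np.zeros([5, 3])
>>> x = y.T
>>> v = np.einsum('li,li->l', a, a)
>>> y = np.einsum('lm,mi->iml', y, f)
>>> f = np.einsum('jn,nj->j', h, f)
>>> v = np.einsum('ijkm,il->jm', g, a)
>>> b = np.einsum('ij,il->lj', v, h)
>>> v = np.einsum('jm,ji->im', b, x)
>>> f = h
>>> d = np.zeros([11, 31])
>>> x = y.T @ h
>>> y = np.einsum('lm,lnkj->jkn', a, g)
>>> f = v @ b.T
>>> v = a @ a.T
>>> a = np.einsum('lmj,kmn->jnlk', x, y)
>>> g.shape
(5, 19, 13, 11)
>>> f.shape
(13, 13)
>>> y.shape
(11, 13, 19)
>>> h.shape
(19, 13)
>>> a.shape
(13, 19, 13, 11)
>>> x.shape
(13, 13, 13)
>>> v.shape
(5, 5)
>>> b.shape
(13, 11)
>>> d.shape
(11, 31)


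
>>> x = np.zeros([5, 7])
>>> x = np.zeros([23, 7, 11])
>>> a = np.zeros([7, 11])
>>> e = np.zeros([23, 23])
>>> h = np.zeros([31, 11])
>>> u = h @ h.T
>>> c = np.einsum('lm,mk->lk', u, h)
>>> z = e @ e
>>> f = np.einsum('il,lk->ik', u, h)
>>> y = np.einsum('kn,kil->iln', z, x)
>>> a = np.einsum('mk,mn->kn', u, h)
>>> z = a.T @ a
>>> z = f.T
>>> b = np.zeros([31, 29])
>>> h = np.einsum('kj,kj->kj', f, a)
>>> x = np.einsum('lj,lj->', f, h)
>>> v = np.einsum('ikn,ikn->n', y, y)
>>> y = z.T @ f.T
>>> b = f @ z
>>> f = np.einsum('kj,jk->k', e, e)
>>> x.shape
()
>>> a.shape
(31, 11)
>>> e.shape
(23, 23)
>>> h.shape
(31, 11)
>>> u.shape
(31, 31)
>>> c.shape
(31, 11)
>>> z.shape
(11, 31)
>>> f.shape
(23,)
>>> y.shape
(31, 31)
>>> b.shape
(31, 31)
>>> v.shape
(23,)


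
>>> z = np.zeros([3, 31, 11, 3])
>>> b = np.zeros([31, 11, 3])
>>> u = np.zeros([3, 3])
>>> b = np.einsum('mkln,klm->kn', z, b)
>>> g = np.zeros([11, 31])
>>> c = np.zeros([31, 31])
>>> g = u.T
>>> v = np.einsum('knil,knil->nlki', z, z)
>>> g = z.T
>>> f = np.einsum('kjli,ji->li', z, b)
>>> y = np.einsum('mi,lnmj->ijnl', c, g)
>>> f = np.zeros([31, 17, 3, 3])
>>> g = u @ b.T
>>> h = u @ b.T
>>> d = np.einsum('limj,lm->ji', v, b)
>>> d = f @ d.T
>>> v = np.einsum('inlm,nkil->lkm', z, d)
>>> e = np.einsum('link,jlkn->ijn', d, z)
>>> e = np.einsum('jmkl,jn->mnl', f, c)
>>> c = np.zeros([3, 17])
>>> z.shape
(3, 31, 11, 3)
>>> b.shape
(31, 3)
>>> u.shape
(3, 3)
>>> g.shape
(3, 31)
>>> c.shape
(3, 17)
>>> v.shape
(11, 17, 3)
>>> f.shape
(31, 17, 3, 3)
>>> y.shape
(31, 3, 11, 3)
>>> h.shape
(3, 31)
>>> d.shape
(31, 17, 3, 11)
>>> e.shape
(17, 31, 3)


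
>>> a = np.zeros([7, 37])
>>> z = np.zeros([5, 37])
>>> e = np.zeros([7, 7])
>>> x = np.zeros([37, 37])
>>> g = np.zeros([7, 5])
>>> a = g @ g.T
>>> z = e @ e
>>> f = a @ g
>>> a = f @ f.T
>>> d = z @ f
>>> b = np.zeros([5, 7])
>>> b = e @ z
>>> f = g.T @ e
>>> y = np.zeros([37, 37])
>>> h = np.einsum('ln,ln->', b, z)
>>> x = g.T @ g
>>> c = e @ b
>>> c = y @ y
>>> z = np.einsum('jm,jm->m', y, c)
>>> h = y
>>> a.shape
(7, 7)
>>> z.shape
(37,)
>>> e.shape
(7, 7)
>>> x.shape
(5, 5)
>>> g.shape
(7, 5)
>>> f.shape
(5, 7)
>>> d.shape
(7, 5)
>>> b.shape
(7, 7)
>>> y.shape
(37, 37)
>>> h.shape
(37, 37)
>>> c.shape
(37, 37)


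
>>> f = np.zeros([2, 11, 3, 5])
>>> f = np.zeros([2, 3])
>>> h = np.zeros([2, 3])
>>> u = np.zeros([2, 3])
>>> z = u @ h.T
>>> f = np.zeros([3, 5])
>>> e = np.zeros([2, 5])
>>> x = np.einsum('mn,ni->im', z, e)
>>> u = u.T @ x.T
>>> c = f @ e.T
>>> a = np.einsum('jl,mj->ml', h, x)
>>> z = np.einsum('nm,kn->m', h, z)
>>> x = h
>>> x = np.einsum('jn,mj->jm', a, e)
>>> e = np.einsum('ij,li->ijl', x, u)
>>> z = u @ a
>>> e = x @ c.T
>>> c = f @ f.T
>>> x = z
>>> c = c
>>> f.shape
(3, 5)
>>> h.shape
(2, 3)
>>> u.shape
(3, 5)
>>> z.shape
(3, 3)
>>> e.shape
(5, 3)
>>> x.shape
(3, 3)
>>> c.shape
(3, 3)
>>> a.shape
(5, 3)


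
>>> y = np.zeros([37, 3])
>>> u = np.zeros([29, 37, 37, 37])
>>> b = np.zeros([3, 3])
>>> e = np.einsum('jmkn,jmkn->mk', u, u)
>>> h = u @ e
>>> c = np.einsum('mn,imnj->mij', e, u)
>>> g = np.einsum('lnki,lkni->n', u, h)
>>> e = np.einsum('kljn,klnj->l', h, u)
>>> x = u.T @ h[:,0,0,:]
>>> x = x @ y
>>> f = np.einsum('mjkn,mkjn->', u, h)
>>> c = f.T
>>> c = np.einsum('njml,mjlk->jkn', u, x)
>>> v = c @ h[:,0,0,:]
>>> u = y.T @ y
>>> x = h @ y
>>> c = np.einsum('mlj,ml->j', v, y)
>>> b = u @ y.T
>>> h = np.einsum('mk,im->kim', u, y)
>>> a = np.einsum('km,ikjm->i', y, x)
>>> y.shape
(37, 3)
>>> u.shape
(3, 3)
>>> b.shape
(3, 37)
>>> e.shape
(37,)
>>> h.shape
(3, 37, 3)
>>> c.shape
(37,)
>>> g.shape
(37,)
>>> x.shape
(29, 37, 37, 3)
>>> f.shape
()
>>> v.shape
(37, 3, 37)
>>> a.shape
(29,)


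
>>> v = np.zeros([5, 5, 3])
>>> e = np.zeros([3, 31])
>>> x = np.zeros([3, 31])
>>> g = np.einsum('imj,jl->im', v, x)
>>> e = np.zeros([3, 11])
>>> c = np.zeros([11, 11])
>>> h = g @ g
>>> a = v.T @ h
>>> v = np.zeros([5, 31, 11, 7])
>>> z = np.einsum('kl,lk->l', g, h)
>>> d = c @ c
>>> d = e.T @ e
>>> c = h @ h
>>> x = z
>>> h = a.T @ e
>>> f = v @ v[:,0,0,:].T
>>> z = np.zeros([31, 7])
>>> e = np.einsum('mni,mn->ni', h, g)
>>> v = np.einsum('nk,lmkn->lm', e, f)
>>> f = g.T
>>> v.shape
(5, 31)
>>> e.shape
(5, 11)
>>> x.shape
(5,)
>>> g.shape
(5, 5)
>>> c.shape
(5, 5)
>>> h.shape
(5, 5, 11)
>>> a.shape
(3, 5, 5)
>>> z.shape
(31, 7)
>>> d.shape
(11, 11)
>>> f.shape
(5, 5)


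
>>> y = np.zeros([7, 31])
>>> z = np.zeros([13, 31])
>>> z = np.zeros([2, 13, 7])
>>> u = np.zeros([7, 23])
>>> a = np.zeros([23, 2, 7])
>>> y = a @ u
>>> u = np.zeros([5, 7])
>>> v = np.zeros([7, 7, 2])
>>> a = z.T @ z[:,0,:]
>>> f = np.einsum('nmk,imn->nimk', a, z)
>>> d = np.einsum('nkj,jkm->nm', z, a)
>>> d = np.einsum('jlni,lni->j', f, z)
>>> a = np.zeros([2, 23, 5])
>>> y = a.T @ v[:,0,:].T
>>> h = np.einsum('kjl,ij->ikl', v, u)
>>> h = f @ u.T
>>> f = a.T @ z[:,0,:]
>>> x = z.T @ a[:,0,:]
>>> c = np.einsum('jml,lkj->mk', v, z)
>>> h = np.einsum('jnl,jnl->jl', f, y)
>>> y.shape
(5, 23, 7)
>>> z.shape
(2, 13, 7)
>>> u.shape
(5, 7)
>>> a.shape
(2, 23, 5)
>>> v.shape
(7, 7, 2)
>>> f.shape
(5, 23, 7)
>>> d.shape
(7,)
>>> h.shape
(5, 7)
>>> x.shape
(7, 13, 5)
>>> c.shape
(7, 13)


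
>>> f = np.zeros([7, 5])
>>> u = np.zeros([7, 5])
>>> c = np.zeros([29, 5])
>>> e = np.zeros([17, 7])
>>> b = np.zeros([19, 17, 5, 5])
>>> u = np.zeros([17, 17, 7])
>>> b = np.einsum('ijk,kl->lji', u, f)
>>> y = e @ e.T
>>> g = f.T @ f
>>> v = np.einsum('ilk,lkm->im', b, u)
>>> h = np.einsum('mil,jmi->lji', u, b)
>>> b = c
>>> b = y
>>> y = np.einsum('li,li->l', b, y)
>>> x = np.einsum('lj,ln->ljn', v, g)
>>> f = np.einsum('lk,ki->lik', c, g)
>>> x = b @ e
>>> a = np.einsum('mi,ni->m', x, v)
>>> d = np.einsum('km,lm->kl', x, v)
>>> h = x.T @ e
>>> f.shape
(29, 5, 5)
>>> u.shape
(17, 17, 7)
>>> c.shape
(29, 5)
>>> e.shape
(17, 7)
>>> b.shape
(17, 17)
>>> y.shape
(17,)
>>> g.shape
(5, 5)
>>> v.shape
(5, 7)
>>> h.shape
(7, 7)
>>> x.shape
(17, 7)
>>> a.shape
(17,)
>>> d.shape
(17, 5)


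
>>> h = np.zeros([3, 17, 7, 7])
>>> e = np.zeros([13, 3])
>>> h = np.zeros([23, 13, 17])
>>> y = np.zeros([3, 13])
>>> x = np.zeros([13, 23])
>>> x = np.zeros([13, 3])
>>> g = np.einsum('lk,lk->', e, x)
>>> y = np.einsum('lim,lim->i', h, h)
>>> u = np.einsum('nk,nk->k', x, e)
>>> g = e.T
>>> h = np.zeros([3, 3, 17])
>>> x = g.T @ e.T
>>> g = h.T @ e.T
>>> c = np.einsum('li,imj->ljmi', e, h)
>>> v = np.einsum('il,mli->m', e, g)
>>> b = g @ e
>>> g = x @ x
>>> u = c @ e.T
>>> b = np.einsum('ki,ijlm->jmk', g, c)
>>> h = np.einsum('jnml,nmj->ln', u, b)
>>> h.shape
(13, 17)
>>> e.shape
(13, 3)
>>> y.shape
(13,)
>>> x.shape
(13, 13)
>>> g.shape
(13, 13)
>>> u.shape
(13, 17, 3, 13)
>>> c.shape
(13, 17, 3, 3)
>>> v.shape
(17,)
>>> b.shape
(17, 3, 13)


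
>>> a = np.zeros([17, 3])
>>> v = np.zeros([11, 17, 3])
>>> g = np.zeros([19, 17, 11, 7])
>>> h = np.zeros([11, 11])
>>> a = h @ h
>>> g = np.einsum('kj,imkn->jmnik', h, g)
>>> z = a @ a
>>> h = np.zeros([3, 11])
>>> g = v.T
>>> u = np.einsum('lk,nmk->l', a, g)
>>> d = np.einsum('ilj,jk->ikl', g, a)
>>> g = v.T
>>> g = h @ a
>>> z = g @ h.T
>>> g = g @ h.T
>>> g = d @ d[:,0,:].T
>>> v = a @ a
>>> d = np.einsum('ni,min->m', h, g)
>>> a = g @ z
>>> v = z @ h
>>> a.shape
(3, 11, 3)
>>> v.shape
(3, 11)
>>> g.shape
(3, 11, 3)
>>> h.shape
(3, 11)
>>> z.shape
(3, 3)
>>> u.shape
(11,)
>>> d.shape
(3,)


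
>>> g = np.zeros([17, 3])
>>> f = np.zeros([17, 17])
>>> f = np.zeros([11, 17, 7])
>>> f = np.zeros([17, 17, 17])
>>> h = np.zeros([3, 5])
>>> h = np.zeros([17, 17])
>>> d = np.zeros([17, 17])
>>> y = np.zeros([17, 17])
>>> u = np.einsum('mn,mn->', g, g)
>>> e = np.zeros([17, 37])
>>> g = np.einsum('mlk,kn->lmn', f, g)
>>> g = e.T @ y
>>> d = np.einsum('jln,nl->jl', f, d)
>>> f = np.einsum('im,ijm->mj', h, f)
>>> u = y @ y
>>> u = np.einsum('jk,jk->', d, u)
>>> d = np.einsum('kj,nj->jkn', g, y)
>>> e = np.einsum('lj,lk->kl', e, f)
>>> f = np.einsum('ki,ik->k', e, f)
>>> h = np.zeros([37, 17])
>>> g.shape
(37, 17)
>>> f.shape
(17,)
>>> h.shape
(37, 17)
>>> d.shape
(17, 37, 17)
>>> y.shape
(17, 17)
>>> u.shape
()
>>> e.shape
(17, 17)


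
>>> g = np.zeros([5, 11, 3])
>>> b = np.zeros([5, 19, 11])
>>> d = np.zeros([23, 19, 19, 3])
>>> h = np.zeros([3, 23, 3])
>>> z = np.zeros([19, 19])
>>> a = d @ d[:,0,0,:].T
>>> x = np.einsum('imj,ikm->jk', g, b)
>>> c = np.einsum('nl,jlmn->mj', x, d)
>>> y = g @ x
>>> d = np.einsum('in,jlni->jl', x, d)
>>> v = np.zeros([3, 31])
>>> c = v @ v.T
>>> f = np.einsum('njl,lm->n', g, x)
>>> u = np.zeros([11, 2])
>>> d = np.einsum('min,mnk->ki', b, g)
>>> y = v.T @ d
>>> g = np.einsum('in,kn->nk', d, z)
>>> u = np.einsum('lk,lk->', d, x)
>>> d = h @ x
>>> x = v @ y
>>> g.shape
(19, 19)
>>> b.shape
(5, 19, 11)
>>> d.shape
(3, 23, 19)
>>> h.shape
(3, 23, 3)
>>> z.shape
(19, 19)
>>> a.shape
(23, 19, 19, 23)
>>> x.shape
(3, 19)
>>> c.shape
(3, 3)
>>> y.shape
(31, 19)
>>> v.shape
(3, 31)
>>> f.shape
(5,)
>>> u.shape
()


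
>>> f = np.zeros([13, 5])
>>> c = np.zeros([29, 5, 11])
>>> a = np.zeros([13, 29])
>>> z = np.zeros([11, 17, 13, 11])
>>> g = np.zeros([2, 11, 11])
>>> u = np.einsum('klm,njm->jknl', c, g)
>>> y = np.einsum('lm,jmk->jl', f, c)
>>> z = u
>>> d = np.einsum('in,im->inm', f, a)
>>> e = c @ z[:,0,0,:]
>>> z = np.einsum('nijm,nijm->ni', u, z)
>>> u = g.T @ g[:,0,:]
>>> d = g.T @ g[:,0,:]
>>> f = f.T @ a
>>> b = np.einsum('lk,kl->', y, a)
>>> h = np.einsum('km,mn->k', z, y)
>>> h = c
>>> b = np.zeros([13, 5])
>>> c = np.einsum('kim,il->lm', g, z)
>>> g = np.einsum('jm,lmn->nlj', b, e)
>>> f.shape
(5, 29)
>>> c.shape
(29, 11)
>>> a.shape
(13, 29)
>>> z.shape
(11, 29)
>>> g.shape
(5, 29, 13)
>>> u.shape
(11, 11, 11)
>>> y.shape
(29, 13)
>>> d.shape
(11, 11, 11)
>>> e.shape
(29, 5, 5)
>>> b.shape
(13, 5)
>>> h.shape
(29, 5, 11)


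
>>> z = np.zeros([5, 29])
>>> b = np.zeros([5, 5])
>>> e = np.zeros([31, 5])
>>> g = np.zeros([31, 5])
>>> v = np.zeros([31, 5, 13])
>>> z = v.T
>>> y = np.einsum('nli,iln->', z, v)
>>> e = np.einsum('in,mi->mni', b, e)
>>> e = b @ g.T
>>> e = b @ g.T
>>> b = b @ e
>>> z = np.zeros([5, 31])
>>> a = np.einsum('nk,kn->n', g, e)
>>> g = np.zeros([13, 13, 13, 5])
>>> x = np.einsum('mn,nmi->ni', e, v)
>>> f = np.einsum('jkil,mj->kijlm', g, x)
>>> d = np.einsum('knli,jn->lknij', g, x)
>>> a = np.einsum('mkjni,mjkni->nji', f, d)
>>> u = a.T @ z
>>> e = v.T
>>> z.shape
(5, 31)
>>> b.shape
(5, 31)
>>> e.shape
(13, 5, 31)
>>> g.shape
(13, 13, 13, 5)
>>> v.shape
(31, 5, 13)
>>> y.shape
()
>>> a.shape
(5, 13, 31)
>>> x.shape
(31, 13)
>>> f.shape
(13, 13, 13, 5, 31)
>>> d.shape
(13, 13, 13, 5, 31)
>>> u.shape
(31, 13, 31)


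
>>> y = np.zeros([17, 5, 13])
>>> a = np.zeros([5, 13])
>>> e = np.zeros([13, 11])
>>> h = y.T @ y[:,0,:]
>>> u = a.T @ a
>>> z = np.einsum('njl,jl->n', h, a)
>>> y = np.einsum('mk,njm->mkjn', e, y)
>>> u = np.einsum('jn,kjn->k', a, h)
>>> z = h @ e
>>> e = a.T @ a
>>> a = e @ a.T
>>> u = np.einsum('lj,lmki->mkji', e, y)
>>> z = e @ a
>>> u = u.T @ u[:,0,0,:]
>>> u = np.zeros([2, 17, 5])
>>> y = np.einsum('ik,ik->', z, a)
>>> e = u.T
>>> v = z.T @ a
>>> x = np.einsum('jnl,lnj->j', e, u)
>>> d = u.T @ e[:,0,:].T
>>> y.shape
()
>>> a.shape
(13, 5)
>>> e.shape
(5, 17, 2)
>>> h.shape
(13, 5, 13)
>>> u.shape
(2, 17, 5)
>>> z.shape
(13, 5)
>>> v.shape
(5, 5)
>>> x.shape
(5,)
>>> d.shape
(5, 17, 5)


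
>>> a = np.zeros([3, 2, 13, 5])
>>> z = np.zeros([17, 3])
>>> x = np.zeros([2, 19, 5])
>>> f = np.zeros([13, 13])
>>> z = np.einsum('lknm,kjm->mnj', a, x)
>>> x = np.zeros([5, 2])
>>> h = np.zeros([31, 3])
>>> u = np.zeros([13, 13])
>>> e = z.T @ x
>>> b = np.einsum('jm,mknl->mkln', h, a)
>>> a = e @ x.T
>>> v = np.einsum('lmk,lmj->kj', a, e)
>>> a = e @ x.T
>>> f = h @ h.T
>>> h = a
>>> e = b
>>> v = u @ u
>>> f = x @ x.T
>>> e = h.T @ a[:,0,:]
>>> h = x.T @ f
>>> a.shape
(19, 13, 5)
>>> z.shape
(5, 13, 19)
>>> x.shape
(5, 2)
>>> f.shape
(5, 5)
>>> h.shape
(2, 5)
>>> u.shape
(13, 13)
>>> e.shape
(5, 13, 5)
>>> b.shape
(3, 2, 5, 13)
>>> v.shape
(13, 13)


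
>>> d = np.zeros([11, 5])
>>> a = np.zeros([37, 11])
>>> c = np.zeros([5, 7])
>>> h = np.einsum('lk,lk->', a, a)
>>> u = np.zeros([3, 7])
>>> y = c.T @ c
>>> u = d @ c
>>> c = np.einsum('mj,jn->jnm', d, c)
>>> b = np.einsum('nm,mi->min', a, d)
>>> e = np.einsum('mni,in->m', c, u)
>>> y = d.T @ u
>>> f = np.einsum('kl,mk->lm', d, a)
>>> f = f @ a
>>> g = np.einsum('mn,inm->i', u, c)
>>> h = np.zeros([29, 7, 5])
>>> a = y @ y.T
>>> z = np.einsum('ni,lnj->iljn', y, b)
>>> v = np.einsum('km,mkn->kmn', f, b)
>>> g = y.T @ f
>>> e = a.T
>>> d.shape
(11, 5)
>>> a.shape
(5, 5)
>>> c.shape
(5, 7, 11)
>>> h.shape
(29, 7, 5)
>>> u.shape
(11, 7)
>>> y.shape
(5, 7)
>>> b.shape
(11, 5, 37)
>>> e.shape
(5, 5)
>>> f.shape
(5, 11)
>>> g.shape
(7, 11)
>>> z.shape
(7, 11, 37, 5)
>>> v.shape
(5, 11, 37)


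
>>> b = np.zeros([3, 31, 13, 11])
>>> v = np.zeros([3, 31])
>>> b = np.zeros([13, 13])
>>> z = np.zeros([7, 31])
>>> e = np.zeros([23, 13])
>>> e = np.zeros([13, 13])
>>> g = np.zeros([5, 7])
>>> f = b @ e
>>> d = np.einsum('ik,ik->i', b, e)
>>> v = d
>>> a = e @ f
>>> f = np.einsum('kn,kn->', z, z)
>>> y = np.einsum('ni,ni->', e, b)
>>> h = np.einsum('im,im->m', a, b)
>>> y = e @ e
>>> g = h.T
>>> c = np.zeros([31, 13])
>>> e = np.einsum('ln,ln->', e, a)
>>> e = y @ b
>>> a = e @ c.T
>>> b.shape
(13, 13)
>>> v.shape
(13,)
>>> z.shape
(7, 31)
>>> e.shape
(13, 13)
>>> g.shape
(13,)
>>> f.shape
()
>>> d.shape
(13,)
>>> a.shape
(13, 31)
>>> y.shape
(13, 13)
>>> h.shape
(13,)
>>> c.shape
(31, 13)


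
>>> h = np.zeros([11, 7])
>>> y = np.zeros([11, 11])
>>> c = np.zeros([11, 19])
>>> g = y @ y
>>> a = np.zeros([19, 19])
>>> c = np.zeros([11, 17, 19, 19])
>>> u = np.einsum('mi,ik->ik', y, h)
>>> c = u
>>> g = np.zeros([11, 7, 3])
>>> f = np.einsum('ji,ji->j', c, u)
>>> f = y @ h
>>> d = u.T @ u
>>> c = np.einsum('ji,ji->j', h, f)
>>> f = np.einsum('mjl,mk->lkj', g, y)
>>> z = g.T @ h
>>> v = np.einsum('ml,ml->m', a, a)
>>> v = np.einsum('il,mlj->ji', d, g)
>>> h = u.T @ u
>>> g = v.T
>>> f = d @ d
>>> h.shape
(7, 7)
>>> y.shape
(11, 11)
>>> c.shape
(11,)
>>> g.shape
(7, 3)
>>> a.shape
(19, 19)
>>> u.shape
(11, 7)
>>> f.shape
(7, 7)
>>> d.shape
(7, 7)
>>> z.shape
(3, 7, 7)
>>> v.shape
(3, 7)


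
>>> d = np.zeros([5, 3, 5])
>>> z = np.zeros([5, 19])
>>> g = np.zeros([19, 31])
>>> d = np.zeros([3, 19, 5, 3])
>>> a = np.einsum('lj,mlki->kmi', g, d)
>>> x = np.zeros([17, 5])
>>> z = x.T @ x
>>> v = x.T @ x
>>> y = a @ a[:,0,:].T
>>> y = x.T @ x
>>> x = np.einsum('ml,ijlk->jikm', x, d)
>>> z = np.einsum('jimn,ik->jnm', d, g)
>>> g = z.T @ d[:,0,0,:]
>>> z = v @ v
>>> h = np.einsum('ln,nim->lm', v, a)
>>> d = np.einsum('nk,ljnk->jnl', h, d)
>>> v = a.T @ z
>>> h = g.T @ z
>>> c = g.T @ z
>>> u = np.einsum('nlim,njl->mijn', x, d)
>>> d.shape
(19, 5, 3)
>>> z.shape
(5, 5)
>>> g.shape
(5, 3, 3)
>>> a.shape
(5, 3, 3)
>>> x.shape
(19, 3, 3, 17)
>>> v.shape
(3, 3, 5)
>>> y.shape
(5, 5)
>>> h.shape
(3, 3, 5)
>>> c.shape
(3, 3, 5)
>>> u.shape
(17, 3, 5, 19)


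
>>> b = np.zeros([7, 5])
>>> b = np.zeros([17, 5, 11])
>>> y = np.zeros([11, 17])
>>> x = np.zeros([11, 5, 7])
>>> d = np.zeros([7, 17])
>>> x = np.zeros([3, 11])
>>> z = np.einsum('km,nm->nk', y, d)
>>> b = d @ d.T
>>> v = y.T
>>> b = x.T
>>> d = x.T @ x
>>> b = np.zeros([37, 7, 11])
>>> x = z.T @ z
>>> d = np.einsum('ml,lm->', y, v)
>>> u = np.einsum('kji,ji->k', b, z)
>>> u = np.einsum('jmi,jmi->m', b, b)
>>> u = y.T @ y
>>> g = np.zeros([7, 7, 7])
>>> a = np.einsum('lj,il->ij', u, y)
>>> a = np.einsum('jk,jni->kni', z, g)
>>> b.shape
(37, 7, 11)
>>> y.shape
(11, 17)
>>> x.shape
(11, 11)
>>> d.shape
()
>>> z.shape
(7, 11)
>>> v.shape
(17, 11)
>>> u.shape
(17, 17)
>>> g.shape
(7, 7, 7)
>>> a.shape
(11, 7, 7)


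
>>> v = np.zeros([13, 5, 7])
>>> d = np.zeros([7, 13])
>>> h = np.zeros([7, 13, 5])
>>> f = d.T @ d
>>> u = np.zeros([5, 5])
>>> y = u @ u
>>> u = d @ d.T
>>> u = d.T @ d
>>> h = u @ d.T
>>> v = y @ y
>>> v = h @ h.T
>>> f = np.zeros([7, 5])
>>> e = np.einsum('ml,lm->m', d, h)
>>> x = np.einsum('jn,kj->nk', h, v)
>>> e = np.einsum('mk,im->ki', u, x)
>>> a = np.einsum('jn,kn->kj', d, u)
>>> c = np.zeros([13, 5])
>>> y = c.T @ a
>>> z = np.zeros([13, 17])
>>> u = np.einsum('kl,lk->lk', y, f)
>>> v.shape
(13, 13)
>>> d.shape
(7, 13)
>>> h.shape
(13, 7)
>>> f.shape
(7, 5)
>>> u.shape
(7, 5)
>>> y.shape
(5, 7)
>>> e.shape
(13, 7)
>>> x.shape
(7, 13)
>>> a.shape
(13, 7)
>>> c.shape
(13, 5)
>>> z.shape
(13, 17)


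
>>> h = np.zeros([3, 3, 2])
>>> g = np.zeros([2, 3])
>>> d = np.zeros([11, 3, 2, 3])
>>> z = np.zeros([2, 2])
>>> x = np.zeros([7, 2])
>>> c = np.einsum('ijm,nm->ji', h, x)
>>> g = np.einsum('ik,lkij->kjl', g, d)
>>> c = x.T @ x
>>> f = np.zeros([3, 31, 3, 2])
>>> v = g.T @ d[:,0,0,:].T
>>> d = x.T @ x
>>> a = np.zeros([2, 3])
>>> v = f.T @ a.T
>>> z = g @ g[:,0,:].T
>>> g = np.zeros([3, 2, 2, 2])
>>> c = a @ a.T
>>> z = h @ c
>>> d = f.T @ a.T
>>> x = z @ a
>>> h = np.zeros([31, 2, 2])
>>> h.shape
(31, 2, 2)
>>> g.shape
(3, 2, 2, 2)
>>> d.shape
(2, 3, 31, 2)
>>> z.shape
(3, 3, 2)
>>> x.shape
(3, 3, 3)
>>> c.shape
(2, 2)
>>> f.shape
(3, 31, 3, 2)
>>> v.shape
(2, 3, 31, 2)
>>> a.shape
(2, 3)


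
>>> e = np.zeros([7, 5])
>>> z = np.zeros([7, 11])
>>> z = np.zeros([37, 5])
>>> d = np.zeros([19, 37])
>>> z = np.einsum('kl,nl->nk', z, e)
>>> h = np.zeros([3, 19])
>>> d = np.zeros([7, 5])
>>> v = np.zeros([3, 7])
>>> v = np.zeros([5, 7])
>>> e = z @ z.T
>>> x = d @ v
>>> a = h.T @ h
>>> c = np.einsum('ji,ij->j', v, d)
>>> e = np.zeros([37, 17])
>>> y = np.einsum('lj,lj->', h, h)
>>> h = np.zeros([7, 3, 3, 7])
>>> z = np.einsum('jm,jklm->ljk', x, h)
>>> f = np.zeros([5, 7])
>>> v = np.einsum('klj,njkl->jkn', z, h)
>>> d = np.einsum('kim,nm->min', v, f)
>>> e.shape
(37, 17)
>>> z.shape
(3, 7, 3)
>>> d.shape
(7, 3, 5)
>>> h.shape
(7, 3, 3, 7)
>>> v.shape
(3, 3, 7)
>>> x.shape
(7, 7)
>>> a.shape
(19, 19)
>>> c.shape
(5,)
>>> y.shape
()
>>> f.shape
(5, 7)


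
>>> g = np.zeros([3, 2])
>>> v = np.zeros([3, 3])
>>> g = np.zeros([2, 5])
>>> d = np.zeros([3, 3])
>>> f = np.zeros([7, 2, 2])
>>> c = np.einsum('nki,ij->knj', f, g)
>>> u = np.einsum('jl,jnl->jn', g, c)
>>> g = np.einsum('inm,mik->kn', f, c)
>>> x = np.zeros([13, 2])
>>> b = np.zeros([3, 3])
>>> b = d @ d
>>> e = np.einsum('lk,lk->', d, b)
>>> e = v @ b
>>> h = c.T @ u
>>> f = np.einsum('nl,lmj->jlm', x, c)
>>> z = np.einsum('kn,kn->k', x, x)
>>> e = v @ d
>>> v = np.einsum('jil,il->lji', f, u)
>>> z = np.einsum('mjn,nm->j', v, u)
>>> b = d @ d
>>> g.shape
(5, 2)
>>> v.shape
(7, 5, 2)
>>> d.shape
(3, 3)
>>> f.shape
(5, 2, 7)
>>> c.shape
(2, 7, 5)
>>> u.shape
(2, 7)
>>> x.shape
(13, 2)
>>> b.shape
(3, 3)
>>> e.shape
(3, 3)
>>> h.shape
(5, 7, 7)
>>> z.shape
(5,)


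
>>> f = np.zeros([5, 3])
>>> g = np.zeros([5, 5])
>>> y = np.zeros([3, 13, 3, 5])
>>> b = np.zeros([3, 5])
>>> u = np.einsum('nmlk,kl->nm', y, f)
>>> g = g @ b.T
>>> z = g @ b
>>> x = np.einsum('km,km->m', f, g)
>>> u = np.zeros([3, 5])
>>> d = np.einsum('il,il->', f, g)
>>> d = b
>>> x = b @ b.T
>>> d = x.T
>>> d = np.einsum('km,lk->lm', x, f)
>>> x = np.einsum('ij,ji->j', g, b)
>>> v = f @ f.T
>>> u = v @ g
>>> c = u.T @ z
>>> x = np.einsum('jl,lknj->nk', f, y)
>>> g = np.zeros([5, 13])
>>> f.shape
(5, 3)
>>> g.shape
(5, 13)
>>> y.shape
(3, 13, 3, 5)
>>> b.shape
(3, 5)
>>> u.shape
(5, 3)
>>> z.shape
(5, 5)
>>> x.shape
(3, 13)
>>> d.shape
(5, 3)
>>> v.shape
(5, 5)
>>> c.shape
(3, 5)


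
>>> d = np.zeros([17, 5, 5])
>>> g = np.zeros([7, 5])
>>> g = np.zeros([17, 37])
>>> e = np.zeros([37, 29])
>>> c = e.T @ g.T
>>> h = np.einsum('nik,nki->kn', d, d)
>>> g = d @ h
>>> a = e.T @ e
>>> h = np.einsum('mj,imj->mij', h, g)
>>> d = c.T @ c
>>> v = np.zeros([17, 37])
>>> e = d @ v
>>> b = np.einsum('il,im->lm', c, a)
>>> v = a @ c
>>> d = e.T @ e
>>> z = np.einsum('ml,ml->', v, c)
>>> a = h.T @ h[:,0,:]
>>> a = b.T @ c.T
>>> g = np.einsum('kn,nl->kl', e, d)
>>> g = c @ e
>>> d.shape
(37, 37)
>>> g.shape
(29, 37)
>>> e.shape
(17, 37)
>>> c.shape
(29, 17)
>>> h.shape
(5, 17, 17)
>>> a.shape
(29, 29)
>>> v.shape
(29, 17)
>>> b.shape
(17, 29)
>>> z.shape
()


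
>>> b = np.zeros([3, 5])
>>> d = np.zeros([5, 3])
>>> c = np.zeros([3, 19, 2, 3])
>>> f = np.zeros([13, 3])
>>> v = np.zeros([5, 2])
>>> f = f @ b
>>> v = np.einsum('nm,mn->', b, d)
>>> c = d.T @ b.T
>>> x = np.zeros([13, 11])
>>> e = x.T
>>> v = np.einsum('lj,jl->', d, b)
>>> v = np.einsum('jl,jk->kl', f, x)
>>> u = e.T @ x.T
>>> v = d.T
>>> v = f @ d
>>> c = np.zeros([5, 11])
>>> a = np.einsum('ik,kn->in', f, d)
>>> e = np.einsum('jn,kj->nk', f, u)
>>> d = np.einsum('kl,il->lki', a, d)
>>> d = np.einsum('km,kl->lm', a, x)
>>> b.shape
(3, 5)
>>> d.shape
(11, 3)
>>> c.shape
(5, 11)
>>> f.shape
(13, 5)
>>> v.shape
(13, 3)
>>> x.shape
(13, 11)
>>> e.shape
(5, 13)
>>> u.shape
(13, 13)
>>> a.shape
(13, 3)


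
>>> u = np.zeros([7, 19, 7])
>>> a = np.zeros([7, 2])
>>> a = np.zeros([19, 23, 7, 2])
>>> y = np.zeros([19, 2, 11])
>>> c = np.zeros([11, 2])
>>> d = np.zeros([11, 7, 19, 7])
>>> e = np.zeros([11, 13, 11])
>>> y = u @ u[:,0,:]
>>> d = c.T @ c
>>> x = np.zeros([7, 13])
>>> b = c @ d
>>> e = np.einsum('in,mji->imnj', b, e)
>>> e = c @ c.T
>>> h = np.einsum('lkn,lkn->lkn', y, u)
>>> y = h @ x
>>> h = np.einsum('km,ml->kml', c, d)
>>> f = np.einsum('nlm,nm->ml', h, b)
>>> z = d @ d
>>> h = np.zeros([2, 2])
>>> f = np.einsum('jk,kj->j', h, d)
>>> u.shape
(7, 19, 7)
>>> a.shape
(19, 23, 7, 2)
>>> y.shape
(7, 19, 13)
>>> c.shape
(11, 2)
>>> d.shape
(2, 2)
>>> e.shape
(11, 11)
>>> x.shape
(7, 13)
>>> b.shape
(11, 2)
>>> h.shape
(2, 2)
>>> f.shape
(2,)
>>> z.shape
(2, 2)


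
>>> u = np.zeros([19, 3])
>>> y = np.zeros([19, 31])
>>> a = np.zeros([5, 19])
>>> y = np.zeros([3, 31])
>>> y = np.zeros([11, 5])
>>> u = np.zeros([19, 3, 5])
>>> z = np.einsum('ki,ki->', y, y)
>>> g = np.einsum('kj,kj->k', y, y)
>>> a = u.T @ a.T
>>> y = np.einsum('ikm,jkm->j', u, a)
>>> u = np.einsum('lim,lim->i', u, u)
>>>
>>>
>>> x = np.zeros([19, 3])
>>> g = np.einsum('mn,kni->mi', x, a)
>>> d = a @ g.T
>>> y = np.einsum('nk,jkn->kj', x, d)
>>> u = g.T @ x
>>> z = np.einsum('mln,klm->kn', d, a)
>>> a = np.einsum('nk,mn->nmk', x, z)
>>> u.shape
(5, 3)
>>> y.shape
(3, 5)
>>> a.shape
(19, 5, 3)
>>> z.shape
(5, 19)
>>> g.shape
(19, 5)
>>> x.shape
(19, 3)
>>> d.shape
(5, 3, 19)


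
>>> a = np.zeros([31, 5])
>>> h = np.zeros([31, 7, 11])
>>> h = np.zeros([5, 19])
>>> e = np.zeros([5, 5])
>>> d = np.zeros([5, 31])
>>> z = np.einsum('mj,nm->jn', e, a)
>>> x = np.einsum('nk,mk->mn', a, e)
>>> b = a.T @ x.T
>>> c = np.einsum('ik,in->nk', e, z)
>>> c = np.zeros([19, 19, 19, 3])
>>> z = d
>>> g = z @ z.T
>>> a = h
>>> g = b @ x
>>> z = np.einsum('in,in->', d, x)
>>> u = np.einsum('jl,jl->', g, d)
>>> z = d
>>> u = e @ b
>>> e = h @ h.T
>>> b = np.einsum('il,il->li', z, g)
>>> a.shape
(5, 19)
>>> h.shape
(5, 19)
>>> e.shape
(5, 5)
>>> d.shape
(5, 31)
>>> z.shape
(5, 31)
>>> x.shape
(5, 31)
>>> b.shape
(31, 5)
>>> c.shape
(19, 19, 19, 3)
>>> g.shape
(5, 31)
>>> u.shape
(5, 5)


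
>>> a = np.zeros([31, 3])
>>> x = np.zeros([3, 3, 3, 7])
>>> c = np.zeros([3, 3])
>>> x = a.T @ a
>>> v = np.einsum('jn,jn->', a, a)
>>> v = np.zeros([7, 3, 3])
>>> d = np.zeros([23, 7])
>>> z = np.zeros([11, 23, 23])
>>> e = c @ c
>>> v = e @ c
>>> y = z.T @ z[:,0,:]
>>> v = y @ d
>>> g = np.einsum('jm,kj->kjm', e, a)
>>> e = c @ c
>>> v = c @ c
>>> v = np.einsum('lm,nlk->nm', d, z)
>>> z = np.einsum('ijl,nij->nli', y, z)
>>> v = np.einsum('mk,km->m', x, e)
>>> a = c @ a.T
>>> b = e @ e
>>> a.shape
(3, 31)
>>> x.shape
(3, 3)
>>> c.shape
(3, 3)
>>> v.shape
(3,)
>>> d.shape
(23, 7)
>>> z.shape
(11, 23, 23)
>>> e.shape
(3, 3)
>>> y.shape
(23, 23, 23)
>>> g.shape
(31, 3, 3)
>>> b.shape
(3, 3)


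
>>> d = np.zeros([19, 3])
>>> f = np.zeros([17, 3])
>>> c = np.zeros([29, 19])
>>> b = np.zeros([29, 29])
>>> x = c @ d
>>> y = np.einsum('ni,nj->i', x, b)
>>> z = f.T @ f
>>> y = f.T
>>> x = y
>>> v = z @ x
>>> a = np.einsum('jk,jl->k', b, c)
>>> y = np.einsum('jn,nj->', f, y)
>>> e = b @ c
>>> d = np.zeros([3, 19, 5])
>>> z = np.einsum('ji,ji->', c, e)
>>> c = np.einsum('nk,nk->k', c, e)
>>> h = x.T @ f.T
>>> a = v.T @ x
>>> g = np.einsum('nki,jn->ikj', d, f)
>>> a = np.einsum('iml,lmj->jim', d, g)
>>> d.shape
(3, 19, 5)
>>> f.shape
(17, 3)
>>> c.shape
(19,)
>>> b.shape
(29, 29)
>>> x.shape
(3, 17)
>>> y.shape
()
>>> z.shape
()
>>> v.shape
(3, 17)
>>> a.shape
(17, 3, 19)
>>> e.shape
(29, 19)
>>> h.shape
(17, 17)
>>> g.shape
(5, 19, 17)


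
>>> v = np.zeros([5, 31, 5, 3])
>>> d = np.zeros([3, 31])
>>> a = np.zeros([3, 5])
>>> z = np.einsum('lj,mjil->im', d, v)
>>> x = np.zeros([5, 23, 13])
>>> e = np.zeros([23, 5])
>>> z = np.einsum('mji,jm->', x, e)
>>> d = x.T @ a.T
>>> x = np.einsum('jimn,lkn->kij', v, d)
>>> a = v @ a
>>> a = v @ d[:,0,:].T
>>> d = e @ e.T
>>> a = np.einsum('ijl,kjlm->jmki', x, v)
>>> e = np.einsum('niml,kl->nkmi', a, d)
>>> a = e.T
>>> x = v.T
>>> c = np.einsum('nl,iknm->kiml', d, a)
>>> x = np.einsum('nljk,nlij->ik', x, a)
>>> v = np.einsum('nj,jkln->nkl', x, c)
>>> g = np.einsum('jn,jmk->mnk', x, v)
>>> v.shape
(23, 3, 31)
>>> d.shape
(23, 23)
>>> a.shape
(3, 5, 23, 31)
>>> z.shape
()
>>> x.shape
(23, 5)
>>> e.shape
(31, 23, 5, 3)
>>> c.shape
(5, 3, 31, 23)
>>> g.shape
(3, 5, 31)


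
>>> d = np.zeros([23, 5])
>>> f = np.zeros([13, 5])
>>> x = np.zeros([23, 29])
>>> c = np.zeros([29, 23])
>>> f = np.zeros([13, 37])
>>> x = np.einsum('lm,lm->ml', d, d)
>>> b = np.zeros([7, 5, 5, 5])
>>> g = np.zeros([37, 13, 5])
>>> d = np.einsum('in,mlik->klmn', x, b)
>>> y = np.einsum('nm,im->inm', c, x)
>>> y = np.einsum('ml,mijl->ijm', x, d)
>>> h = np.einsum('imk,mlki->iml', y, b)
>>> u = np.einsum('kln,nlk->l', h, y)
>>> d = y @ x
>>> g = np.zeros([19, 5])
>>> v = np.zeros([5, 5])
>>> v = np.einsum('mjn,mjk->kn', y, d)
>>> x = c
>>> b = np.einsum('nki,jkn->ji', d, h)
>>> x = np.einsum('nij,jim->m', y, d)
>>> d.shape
(5, 7, 23)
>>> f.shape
(13, 37)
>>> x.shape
(23,)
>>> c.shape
(29, 23)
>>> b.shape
(5, 23)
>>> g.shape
(19, 5)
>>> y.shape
(5, 7, 5)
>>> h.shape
(5, 7, 5)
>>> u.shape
(7,)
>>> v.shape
(23, 5)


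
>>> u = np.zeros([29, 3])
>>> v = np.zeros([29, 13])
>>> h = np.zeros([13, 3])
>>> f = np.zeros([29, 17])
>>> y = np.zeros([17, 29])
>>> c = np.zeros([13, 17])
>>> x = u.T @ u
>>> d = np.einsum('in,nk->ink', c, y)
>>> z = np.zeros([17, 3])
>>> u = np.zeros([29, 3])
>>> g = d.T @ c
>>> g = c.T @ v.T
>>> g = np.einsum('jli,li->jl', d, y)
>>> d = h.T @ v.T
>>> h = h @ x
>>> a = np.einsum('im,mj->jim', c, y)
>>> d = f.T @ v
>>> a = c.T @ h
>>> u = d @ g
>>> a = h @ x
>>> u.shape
(17, 17)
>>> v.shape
(29, 13)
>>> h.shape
(13, 3)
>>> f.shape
(29, 17)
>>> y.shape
(17, 29)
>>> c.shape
(13, 17)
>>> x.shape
(3, 3)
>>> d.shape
(17, 13)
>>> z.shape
(17, 3)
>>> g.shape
(13, 17)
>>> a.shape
(13, 3)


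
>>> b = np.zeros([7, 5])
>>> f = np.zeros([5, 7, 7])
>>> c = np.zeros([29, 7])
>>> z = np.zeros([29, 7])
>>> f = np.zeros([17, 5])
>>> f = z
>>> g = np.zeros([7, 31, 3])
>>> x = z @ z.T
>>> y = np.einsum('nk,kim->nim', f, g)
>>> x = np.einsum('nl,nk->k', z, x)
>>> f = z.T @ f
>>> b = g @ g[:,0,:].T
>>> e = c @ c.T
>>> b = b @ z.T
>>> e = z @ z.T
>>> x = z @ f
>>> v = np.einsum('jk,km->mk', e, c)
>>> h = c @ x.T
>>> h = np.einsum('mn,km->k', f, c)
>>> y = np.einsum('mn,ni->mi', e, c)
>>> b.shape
(7, 31, 29)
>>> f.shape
(7, 7)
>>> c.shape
(29, 7)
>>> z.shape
(29, 7)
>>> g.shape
(7, 31, 3)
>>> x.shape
(29, 7)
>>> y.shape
(29, 7)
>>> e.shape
(29, 29)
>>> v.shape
(7, 29)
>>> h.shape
(29,)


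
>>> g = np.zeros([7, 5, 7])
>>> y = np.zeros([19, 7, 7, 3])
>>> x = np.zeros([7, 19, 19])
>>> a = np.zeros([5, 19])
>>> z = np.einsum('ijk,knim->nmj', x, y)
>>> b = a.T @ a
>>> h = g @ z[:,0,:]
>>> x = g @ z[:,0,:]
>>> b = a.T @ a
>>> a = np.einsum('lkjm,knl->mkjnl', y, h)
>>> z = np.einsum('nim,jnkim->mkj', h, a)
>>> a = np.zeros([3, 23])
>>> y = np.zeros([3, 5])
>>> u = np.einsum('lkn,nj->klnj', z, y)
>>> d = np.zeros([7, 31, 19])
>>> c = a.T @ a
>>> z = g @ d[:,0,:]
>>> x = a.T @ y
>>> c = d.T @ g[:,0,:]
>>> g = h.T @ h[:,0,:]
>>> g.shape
(19, 5, 19)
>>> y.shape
(3, 5)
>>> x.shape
(23, 5)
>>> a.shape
(3, 23)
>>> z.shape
(7, 5, 19)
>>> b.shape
(19, 19)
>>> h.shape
(7, 5, 19)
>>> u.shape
(7, 19, 3, 5)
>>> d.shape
(7, 31, 19)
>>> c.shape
(19, 31, 7)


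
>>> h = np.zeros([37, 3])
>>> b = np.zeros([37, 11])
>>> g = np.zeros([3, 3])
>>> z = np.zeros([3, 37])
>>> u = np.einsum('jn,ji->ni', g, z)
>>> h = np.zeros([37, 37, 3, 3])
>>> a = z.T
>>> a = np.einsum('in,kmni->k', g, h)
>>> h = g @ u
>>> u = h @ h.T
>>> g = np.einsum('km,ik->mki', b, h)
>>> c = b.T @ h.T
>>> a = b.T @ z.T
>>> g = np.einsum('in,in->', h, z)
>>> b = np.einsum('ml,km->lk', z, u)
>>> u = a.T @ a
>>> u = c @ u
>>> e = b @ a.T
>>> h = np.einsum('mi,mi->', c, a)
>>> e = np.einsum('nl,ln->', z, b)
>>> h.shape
()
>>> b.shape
(37, 3)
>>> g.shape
()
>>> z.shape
(3, 37)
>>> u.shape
(11, 3)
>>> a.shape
(11, 3)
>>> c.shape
(11, 3)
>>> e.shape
()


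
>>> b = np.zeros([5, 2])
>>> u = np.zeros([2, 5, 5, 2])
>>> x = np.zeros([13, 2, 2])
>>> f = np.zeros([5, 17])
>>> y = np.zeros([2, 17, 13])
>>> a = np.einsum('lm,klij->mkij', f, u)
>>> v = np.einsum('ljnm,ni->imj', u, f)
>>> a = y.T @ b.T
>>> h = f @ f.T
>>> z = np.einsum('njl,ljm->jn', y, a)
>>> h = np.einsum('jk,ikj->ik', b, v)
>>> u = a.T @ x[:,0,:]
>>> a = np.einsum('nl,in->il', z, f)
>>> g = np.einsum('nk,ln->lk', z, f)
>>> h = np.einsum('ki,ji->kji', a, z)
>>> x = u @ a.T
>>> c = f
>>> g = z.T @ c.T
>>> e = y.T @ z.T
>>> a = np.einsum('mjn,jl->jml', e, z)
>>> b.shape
(5, 2)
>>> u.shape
(5, 17, 2)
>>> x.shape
(5, 17, 5)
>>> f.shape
(5, 17)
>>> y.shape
(2, 17, 13)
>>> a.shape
(17, 13, 2)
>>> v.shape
(17, 2, 5)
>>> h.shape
(5, 17, 2)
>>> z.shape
(17, 2)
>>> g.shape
(2, 5)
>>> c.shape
(5, 17)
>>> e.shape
(13, 17, 17)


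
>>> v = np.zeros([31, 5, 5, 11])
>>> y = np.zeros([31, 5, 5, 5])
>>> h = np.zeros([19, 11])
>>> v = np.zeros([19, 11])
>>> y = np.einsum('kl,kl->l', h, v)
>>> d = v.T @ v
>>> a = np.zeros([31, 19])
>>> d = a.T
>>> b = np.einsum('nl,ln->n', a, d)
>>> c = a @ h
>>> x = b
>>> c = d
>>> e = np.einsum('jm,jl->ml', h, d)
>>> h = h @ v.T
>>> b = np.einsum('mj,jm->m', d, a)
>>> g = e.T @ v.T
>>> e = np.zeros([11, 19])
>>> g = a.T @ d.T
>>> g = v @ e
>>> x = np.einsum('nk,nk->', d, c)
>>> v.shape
(19, 11)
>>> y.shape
(11,)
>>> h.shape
(19, 19)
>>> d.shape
(19, 31)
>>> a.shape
(31, 19)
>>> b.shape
(19,)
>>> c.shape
(19, 31)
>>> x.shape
()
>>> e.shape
(11, 19)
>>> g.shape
(19, 19)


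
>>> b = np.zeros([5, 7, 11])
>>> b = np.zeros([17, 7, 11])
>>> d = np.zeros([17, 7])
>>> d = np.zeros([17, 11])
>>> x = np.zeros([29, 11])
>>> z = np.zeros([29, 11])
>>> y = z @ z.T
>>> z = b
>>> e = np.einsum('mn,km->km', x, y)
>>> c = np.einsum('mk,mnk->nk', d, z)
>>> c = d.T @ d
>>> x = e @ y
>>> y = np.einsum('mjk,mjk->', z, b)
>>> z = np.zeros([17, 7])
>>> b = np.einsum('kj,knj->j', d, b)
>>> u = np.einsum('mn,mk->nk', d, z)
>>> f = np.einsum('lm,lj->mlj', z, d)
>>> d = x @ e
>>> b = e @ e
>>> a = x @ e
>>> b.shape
(29, 29)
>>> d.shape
(29, 29)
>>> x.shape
(29, 29)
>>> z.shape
(17, 7)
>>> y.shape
()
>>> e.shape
(29, 29)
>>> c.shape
(11, 11)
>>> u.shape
(11, 7)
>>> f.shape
(7, 17, 11)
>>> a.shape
(29, 29)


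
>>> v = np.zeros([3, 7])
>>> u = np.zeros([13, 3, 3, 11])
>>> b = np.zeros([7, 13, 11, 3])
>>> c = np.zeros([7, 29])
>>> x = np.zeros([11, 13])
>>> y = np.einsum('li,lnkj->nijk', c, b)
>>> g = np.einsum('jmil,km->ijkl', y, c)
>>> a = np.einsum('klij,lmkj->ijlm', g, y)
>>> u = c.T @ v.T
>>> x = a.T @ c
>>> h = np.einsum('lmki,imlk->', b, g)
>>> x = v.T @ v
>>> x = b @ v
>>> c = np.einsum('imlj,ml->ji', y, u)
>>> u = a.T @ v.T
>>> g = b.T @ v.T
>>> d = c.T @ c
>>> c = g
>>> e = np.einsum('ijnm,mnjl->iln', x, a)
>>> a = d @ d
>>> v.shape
(3, 7)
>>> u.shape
(29, 13, 11, 3)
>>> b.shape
(7, 13, 11, 3)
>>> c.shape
(3, 11, 13, 3)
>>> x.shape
(7, 13, 11, 7)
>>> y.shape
(13, 29, 3, 11)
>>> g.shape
(3, 11, 13, 3)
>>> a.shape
(13, 13)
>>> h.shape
()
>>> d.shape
(13, 13)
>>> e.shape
(7, 29, 11)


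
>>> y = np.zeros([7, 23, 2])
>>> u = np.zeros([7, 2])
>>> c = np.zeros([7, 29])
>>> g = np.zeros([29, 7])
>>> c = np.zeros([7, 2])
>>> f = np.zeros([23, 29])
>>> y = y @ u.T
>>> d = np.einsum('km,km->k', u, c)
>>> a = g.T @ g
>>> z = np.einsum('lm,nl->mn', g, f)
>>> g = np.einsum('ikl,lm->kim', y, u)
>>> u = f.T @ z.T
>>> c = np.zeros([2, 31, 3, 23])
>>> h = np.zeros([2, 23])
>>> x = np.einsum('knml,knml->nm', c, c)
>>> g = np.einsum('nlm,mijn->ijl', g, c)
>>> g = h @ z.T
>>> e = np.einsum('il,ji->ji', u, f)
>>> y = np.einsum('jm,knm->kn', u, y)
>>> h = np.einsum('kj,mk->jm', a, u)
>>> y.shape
(7, 23)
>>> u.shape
(29, 7)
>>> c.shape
(2, 31, 3, 23)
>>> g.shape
(2, 7)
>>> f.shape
(23, 29)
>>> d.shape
(7,)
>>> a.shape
(7, 7)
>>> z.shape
(7, 23)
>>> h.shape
(7, 29)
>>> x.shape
(31, 3)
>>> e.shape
(23, 29)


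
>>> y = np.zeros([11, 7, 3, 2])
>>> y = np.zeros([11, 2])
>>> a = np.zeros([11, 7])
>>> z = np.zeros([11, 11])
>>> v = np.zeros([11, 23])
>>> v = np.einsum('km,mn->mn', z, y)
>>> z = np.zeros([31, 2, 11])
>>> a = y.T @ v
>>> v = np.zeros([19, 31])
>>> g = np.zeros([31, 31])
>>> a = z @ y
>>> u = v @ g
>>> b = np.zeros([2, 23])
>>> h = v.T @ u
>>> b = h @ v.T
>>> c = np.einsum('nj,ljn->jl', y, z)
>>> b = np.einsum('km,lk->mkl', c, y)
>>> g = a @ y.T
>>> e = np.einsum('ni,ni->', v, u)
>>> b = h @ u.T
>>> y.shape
(11, 2)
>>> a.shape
(31, 2, 2)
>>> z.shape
(31, 2, 11)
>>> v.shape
(19, 31)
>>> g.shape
(31, 2, 11)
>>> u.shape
(19, 31)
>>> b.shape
(31, 19)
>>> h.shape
(31, 31)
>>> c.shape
(2, 31)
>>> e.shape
()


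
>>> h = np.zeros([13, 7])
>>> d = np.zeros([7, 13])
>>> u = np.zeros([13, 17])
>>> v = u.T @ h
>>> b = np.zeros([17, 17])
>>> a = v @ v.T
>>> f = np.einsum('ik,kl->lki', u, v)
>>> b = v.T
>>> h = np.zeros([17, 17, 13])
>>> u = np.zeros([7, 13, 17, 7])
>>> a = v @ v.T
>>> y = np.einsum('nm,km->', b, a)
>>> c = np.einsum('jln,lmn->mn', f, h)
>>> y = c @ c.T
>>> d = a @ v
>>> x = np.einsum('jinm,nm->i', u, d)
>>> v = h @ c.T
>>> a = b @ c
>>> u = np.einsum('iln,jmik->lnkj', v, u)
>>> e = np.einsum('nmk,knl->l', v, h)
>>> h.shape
(17, 17, 13)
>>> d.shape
(17, 7)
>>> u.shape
(17, 17, 7, 7)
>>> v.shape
(17, 17, 17)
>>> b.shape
(7, 17)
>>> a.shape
(7, 13)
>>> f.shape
(7, 17, 13)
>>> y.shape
(17, 17)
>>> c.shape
(17, 13)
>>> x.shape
(13,)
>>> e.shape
(13,)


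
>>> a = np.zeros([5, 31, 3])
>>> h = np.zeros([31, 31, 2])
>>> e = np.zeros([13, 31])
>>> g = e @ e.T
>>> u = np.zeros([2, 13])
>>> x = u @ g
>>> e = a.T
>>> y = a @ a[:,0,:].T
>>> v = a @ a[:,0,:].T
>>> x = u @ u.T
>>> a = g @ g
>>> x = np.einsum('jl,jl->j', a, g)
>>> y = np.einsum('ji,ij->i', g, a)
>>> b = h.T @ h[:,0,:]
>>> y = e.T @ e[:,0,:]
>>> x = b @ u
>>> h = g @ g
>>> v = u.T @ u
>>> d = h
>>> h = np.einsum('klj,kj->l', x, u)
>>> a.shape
(13, 13)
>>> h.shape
(31,)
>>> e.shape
(3, 31, 5)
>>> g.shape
(13, 13)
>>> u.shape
(2, 13)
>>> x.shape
(2, 31, 13)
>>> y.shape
(5, 31, 5)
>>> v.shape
(13, 13)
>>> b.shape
(2, 31, 2)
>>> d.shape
(13, 13)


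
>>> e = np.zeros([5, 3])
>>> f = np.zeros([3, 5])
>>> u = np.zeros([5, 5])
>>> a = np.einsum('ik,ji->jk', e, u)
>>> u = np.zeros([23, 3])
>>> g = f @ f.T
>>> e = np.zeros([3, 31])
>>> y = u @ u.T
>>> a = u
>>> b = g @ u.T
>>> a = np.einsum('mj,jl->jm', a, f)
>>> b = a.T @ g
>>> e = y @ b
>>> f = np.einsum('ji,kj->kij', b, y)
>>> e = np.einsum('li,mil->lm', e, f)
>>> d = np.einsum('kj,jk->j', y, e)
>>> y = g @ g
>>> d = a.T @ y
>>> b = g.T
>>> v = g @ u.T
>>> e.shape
(23, 23)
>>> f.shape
(23, 3, 23)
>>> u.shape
(23, 3)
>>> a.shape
(3, 23)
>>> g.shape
(3, 3)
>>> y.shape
(3, 3)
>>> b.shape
(3, 3)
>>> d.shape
(23, 3)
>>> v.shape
(3, 23)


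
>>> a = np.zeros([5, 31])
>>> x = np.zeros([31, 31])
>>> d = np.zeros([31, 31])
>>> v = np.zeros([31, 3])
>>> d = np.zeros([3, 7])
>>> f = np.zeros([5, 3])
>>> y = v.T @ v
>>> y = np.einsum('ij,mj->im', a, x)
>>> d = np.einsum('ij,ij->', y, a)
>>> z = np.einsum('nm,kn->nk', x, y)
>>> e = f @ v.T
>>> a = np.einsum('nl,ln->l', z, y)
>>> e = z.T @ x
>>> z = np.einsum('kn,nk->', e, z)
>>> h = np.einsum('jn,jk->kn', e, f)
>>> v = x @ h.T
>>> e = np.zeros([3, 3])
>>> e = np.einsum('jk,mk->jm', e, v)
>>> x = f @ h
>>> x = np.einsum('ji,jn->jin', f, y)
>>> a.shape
(5,)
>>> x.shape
(5, 3, 31)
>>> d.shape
()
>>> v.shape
(31, 3)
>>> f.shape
(5, 3)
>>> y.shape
(5, 31)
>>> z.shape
()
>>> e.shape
(3, 31)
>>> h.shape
(3, 31)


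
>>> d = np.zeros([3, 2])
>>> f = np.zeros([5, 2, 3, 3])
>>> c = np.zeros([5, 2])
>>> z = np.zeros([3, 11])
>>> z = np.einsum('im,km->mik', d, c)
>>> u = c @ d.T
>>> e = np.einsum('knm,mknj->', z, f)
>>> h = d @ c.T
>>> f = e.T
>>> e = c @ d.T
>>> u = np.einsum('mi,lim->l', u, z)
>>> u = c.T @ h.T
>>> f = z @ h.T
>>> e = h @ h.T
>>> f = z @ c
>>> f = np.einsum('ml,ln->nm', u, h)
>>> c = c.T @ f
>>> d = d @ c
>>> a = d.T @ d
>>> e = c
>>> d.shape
(3, 2)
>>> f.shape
(5, 2)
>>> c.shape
(2, 2)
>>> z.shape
(2, 3, 5)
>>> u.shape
(2, 3)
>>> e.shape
(2, 2)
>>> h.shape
(3, 5)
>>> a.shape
(2, 2)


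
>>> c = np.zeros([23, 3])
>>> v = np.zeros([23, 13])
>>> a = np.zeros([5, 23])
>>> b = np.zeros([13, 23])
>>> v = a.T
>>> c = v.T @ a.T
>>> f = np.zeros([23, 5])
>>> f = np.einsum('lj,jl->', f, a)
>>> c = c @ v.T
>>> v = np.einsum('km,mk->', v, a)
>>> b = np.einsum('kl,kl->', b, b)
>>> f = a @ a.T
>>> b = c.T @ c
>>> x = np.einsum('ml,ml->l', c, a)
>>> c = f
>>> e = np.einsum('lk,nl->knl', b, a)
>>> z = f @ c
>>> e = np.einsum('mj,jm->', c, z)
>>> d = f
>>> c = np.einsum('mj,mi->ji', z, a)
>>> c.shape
(5, 23)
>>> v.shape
()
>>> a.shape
(5, 23)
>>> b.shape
(23, 23)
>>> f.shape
(5, 5)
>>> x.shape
(23,)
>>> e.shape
()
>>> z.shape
(5, 5)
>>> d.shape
(5, 5)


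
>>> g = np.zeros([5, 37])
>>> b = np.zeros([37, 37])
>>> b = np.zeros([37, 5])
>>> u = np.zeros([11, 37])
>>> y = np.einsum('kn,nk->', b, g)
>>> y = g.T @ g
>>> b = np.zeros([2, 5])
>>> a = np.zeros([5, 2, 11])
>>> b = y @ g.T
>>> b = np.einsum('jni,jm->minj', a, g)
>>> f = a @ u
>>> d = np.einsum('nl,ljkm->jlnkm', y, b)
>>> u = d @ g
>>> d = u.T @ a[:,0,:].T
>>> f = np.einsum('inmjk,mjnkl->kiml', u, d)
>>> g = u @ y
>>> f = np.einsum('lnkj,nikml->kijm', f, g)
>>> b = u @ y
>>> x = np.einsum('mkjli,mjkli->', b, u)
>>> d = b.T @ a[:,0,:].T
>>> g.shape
(11, 37, 37, 2, 37)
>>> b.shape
(11, 37, 37, 2, 37)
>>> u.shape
(11, 37, 37, 2, 37)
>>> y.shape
(37, 37)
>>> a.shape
(5, 2, 11)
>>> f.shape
(37, 37, 5, 2)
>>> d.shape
(37, 2, 37, 37, 5)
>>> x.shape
()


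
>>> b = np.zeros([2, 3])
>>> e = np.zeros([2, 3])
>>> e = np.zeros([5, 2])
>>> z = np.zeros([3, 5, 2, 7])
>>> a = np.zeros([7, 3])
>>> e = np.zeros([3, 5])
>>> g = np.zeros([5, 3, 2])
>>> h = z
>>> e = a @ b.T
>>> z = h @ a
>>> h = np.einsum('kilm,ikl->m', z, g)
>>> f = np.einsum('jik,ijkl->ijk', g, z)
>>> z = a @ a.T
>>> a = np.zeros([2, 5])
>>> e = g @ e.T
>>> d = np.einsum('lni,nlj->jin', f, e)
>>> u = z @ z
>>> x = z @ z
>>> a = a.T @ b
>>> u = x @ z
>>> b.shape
(2, 3)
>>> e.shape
(5, 3, 7)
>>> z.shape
(7, 7)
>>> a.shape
(5, 3)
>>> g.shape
(5, 3, 2)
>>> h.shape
(3,)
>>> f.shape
(3, 5, 2)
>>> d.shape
(7, 2, 5)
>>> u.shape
(7, 7)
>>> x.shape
(7, 7)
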